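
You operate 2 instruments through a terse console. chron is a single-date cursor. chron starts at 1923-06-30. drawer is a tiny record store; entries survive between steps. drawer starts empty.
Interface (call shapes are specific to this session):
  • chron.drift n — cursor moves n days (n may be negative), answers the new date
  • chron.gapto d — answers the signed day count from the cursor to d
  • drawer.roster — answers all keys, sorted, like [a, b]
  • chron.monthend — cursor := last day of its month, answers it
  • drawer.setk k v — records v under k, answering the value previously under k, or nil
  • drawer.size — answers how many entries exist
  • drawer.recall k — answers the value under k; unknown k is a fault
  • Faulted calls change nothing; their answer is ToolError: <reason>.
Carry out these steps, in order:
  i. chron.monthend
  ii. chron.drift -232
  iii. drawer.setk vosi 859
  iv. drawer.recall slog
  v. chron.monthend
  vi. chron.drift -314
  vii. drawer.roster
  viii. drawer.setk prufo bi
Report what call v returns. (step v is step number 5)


Answer: 1922-11-30

Derivation:
·→ monthend()
·← 1923-06-30
·→ drift(n='-232')
·← 1922-11-10
·→ setk(k='vosi', v='859')
·← nil
·→ recall(k='slog')
·← ToolError: no such key slog
·→ monthend()
·← 1922-11-30
·→ drift(n='-314')
·← 1922-01-20
·→ roster()
·← [vosi]
·→ setk(k='prufo', v='bi')
·← nil


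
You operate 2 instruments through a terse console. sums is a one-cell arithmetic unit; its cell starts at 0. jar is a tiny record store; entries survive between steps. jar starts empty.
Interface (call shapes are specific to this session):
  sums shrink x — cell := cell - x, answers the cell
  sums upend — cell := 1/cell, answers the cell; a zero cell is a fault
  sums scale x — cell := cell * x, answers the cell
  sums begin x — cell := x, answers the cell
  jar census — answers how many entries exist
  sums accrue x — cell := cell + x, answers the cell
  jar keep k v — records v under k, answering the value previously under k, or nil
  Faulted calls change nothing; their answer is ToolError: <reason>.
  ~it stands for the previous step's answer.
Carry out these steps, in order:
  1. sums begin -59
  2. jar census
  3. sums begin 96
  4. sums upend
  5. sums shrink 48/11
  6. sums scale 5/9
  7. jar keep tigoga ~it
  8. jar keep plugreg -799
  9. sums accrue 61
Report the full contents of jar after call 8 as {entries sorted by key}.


>> sums begin(-59)
<< -59
>> jar census()
<< 0
>> sums begin(96)
<< 96
>> sums upend()
<< 1/96
>> sums shrink(48/11)
<< -4597/1056
>> sums scale(5/9)
<< -22985/9504
>> jar keep(tigoga, ~it)
<< nil
>> jar keep(plugreg, -799)
<< nil
>> sums accrue(61)
<< 556759/9504

Answer: {plugreg=-799, tigoga=-22985/9504}


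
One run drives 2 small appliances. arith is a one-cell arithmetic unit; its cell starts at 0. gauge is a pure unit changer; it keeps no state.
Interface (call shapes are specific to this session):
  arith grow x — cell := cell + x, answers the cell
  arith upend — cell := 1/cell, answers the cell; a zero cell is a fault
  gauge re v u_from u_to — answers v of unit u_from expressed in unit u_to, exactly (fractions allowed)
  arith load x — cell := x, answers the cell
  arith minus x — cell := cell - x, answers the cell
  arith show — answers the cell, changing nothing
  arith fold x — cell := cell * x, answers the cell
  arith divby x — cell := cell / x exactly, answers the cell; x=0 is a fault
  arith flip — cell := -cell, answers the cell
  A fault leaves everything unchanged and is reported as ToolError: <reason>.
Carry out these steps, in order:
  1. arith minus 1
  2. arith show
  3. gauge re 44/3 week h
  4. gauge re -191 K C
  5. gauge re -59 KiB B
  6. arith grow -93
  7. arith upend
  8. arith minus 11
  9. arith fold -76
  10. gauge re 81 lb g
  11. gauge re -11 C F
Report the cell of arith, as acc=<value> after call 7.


~$ arith minus 1
[out] -1
~$ arith show
[out] -1
~$ gauge re 44/3 week h
[out] 2464
~$ gauge re -191 K C
[out] -9283/20
~$ gauge re -59 KiB B
[out] -60416
~$ arith grow -93
[out] -94
~$ arith upend
[out] -1/94
~$ arith minus 11
[out] -1035/94
~$ arith fold -76
[out] 39330/47
~$ gauge re 81 lb g
[out] 3674098197/100000
~$ gauge re -11 C F
[out] 61/5

Answer: acc=-1/94


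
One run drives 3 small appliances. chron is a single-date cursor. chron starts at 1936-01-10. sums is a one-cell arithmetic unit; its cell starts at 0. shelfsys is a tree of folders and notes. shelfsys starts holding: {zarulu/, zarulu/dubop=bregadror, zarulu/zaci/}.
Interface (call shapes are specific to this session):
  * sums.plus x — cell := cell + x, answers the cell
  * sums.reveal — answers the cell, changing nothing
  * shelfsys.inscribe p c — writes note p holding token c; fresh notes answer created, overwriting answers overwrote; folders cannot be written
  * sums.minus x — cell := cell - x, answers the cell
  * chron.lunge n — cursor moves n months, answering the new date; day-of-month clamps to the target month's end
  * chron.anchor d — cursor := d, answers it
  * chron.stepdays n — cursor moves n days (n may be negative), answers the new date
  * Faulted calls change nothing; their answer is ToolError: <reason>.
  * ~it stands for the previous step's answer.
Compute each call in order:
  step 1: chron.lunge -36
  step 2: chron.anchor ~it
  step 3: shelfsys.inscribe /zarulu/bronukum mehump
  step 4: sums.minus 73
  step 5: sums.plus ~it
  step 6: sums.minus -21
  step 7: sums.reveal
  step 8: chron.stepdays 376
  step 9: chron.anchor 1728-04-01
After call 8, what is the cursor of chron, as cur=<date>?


Next I call chron.lunge with n→-36, and get 1933-01-10.
I try chron.anchor with d→~it, → 1933-01-10.
I call shelfsys.inscribe with p→/zarulu/bronukum, c→mehump, and get created.
I invoke sums.minus with x→73, and observe -73.
Now I run sums.plus with x→~it, giving -146.
I invoke sums.minus with x→-21, and observe -125.
I call sums.reveal(), → -125.
Using chron.stepdays with n→376, and see 1934-01-21.
I run chron.anchor with d→1728-04-01, which returns 1728-04-01.

Answer: cur=1934-01-21


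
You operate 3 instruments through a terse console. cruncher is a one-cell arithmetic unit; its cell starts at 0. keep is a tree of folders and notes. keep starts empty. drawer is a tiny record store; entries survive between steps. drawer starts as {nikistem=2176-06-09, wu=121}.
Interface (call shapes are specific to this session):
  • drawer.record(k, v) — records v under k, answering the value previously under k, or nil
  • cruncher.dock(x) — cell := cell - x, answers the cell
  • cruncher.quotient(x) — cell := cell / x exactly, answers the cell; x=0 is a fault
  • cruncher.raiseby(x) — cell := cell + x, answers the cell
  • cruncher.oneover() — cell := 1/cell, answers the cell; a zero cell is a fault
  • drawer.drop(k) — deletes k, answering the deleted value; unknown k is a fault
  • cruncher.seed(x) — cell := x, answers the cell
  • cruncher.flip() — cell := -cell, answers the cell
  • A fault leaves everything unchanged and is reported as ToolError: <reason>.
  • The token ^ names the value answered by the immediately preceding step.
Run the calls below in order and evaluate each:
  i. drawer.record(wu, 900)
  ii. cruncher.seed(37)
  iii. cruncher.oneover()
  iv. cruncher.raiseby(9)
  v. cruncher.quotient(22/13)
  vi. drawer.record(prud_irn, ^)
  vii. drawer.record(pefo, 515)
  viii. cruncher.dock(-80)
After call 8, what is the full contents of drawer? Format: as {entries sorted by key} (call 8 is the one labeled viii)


I call drawer.record passing wu, 900: 121.
Next I call cruncher.seed passing 37, and observe 37.
Using cruncher.oneover(), — result: 1/37.
I try cruncher.raiseby passing 9, and get 334/37.
I use cruncher.quotient passing 22/13, which returns 2171/407.
I call drawer.record passing prud_irn, ^, giving nil.
Invoking drawer.record passing pefo, 515, yielding nil.
I invoke cruncher.dock passing -80, yielding 34731/407.

Answer: {nikistem=2176-06-09, pefo=515, prud_irn=2171/407, wu=900}


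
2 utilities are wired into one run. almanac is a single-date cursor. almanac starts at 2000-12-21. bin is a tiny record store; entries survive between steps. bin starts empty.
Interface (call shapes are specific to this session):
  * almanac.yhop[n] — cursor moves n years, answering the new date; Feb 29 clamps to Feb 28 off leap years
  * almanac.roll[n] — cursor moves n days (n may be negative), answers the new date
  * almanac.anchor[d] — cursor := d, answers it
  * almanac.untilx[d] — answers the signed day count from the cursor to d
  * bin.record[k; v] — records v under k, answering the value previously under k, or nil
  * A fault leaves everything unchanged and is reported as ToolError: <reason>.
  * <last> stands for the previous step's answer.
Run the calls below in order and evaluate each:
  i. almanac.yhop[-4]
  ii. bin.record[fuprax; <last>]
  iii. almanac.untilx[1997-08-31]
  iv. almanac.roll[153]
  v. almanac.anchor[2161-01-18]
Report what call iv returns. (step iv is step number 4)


[in] almanac.yhop n=-4
  1996-12-21
[in] bin.record k=fuprax v=<last>
  nil
[in] almanac.untilx d=1997-08-31
  253
[in] almanac.roll n=153
  1997-05-23
[in] almanac.anchor d=2161-01-18
  2161-01-18

Answer: 1997-05-23


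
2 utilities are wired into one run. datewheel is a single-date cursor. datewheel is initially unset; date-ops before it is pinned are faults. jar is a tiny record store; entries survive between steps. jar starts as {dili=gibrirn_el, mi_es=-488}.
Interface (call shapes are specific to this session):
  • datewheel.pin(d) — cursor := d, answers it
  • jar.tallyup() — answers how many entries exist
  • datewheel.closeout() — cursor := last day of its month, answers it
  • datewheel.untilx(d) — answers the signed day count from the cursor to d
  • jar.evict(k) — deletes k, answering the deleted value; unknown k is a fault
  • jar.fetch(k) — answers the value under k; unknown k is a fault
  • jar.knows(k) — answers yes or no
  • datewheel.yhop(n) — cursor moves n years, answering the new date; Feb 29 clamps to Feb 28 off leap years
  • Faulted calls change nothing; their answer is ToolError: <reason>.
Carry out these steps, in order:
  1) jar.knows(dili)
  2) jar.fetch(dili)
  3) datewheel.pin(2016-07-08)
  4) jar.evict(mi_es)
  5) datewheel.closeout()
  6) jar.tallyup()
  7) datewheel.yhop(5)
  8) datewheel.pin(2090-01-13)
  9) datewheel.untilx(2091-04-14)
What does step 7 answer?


-> jar.knows(dili)
<- yes
-> jar.fetch(dili)
<- gibrirn_el
-> datewheel.pin(2016-07-08)
<- 2016-07-08
-> jar.evict(mi_es)
<- -488
-> datewheel.closeout()
<- 2016-07-31
-> jar.tallyup()
<- 1
-> datewheel.yhop(5)
<- 2021-07-31
-> datewheel.pin(2090-01-13)
<- 2090-01-13
-> datewheel.untilx(2091-04-14)
<- 456

Answer: 2021-07-31


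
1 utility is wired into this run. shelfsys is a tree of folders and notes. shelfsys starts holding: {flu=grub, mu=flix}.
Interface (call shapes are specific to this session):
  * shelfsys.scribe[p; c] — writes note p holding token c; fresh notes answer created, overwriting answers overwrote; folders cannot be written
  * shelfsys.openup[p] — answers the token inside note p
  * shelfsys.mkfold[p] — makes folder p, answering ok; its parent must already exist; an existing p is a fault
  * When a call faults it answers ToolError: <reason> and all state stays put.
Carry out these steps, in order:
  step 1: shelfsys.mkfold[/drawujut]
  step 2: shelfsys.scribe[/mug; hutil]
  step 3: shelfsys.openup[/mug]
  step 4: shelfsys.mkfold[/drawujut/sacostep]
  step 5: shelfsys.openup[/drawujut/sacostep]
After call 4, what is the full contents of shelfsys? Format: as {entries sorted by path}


~$ shelfsys.mkfold p='/drawujut'
= ok
~$ shelfsys.scribe p='/mug' c='hutil'
= created
~$ shelfsys.openup p='/mug'
= hutil
~$ shelfsys.mkfold p='/drawujut/sacostep'
= ok
~$ shelfsys.openup p='/drawujut/sacostep'
= ToolError: is a directory

Answer: {drawujut/, drawujut/sacostep/, flu=grub, mu=flix, mug=hutil}


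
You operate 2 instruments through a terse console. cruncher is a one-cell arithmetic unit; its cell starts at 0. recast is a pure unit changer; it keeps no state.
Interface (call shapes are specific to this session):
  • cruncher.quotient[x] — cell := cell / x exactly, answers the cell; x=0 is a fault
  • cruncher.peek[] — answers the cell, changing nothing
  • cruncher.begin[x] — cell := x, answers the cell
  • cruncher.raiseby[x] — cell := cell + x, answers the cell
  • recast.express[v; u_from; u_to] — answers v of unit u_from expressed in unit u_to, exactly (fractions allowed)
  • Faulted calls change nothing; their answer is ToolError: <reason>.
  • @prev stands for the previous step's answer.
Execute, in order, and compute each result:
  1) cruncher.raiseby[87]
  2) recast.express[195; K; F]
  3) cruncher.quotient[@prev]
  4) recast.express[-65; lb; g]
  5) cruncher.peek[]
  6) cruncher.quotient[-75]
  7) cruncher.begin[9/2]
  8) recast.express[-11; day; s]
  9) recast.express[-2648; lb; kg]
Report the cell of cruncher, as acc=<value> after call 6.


·→ cruncher.raiseby(x=87)
·← 87
·→ recast.express(v=195, u_from=K, u_to=F)
·← -10867/100
·→ cruncher.quotient(x=@prev)
·← -8700/10867
·→ recast.express(v=-65, u_from=lb, u_to=g)
·← -589670081/20000
·→ cruncher.peek()
·← -8700/10867
·→ cruncher.quotient(x=-75)
·← 116/10867
·→ cruncher.begin(x=9/2)
·← 9/2
·→ recast.express(v=-11, u_from=day, u_to=s)
·← -950400
·→ recast.express(v=-2648, u_from=lb, u_to=kg)
·← -15013907447/12500000

Answer: acc=116/10867


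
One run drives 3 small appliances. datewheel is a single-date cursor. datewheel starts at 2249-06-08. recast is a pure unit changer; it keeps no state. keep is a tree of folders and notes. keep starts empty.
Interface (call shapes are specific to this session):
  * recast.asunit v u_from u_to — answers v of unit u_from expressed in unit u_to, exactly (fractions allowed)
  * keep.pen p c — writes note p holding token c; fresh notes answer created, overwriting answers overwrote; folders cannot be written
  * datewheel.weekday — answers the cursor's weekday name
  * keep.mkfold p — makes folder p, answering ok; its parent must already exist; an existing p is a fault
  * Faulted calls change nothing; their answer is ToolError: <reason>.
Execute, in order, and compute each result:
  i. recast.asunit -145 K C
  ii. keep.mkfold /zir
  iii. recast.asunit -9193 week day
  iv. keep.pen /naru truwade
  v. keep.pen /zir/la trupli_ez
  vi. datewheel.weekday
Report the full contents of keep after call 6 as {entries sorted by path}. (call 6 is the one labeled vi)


·→ asunit(v→-145, u_from→K, u_to→C)
·← -8363/20
·→ mkfold(p→/zir)
·← ok
·→ asunit(v→-9193, u_from→week, u_to→day)
·← -64351
·→ pen(p→/naru, c→truwade)
·← created
·→ pen(p→/zir/la, c→trupli_ez)
·← created
·→ weekday()
·← Friday

Answer: {naru=truwade, zir/, zir/la=trupli_ez}


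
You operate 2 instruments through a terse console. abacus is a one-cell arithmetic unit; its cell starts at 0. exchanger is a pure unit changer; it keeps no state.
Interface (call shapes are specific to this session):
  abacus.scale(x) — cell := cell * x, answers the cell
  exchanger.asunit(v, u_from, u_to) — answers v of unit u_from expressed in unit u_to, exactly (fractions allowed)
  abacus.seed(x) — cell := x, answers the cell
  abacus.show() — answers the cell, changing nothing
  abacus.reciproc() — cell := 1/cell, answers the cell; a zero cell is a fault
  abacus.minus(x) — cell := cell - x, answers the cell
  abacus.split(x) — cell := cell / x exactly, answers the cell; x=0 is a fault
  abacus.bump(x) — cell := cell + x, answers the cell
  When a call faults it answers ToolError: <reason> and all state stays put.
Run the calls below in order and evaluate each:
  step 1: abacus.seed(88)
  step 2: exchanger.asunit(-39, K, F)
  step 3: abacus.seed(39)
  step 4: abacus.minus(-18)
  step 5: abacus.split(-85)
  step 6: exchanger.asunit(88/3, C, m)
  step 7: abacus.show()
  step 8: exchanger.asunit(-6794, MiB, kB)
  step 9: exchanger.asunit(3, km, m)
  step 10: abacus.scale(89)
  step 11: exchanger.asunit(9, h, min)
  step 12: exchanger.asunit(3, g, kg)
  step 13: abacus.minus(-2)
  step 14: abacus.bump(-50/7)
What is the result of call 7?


% abacus.seed x: 88
= 88
% exchanger.asunit v: -39 u_from: K u_to: F
= -52987/100
% abacus.seed x: 39
= 39
% abacus.minus x: -18
= 57
% abacus.split x: -85
= -57/85
% exchanger.asunit v: 88/3 u_from: C u_to: m
= ToolError: incompatible units
% abacus.show
= -57/85
% exchanger.asunit v: -6794 u_from: MiB u_to: kB
= -890503168/125
% exchanger.asunit v: 3 u_from: km u_to: m
= 3000
% abacus.scale x: 89
= -5073/85
% exchanger.asunit v: 9 u_from: h u_to: min
= 540
% exchanger.asunit v: 3 u_from: g u_to: kg
= 3/1000
% abacus.minus x: -2
= -4903/85
% abacus.bump x: -50/7
= -38571/595

Answer: -57/85


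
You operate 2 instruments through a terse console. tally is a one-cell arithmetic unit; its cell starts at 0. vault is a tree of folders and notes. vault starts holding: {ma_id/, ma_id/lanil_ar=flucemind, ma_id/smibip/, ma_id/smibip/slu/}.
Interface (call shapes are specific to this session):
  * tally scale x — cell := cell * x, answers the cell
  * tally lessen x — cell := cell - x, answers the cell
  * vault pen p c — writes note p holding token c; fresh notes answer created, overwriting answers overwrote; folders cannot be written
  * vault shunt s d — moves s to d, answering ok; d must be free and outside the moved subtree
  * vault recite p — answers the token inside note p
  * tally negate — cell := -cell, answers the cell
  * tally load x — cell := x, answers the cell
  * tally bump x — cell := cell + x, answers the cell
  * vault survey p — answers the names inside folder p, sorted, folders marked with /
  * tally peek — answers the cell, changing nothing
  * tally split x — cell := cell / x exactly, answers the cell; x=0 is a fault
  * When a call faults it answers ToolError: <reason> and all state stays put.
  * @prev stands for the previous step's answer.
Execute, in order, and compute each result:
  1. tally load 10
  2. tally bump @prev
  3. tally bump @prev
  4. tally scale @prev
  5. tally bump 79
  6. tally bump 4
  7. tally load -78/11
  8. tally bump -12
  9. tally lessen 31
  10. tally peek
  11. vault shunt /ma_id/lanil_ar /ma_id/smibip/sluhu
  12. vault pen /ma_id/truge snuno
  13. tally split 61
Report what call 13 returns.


! 1. tally load(x=10) == 10
! 2. tally bump(x=@prev) == 20
! 3. tally bump(x=@prev) == 40
! 4. tally scale(x=@prev) == 1600
! 5. tally bump(x=79) == 1679
! 6. tally bump(x=4) == 1683
! 7. tally load(x=-78/11) == -78/11
! 8. tally bump(x=-12) == -210/11
! 9. tally lessen(x=31) == -551/11
! 10. tally peek() == -551/11
! 11. vault shunt(s=/ma_id/lanil_ar, d=/ma_id/smibip/sluhu) == ok
! 12. vault pen(p=/ma_id/truge, c=snuno) == created
! 13. tally split(x=61) == -551/671

Answer: -551/671


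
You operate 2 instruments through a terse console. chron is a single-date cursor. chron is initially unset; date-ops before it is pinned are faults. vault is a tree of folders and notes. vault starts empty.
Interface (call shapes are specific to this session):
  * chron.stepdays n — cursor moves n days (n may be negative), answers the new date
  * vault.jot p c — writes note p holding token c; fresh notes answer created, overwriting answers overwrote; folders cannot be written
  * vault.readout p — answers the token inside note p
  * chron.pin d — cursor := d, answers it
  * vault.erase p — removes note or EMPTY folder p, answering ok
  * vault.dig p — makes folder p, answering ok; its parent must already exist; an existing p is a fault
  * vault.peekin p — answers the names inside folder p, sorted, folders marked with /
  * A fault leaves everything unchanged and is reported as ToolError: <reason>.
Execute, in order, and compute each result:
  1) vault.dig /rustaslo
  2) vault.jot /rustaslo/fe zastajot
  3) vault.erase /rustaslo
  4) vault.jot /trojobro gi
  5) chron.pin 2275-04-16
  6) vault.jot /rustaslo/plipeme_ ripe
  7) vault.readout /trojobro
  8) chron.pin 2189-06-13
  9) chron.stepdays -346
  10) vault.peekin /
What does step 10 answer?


Do: vault.dig[p→/rustaslo]
See: ok
Do: vault.jot[p→/rustaslo/fe; c→zastajot]
See: created
Do: vault.erase[p→/rustaslo]
See: ToolError: not empty
Do: vault.jot[p→/trojobro; c→gi]
See: created
Do: chron.pin[d→2275-04-16]
See: 2275-04-16
Do: vault.jot[p→/rustaslo/plipeme_; c→ripe]
See: created
Do: vault.readout[p→/trojobro]
See: gi
Do: chron.pin[d→2189-06-13]
See: 2189-06-13
Do: chron.stepdays[n→-346]
See: 2188-07-02
Do: vault.peekin[p→/]
See: [rustaslo/, trojobro]

Answer: [rustaslo/, trojobro]


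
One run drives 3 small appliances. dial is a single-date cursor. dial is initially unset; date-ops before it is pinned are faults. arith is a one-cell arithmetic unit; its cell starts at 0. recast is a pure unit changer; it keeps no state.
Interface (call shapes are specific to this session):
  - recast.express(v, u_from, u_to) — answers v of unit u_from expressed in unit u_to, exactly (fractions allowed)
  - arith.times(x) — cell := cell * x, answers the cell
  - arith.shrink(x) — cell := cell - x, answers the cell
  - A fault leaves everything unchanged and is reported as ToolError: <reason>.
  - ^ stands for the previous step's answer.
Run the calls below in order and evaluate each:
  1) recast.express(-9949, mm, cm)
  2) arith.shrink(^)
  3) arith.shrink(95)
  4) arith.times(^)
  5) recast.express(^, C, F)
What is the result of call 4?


Answer: 80982001/100

Derivation:
$ recast.express v='-9949' u_from='mm' u_to='cm'
[out] -9949/10
$ arith.shrink x='^'
[out] 9949/10
$ arith.shrink x='95'
[out] 8999/10
$ arith.times x='^'
[out] 80982001/100
$ recast.express v='^' u_from='C' u_to='F'
[out] 728854009/500


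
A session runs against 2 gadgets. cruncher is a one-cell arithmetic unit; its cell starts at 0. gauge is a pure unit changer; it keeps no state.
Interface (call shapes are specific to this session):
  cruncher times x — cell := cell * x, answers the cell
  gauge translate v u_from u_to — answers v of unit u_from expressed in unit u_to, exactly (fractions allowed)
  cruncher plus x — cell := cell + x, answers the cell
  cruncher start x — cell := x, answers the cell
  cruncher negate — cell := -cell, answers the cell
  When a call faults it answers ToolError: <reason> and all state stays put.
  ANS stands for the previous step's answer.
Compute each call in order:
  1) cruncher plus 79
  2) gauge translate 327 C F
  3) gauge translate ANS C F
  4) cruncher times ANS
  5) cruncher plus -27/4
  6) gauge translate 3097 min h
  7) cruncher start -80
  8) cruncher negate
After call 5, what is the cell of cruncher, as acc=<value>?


Answer: acc=9077057/100

Derivation:
==> cruncher plus(79)
<== 79
==> gauge translate(327, C, F)
<== 3103/5
==> gauge translate(ANS, C, F)
<== 28727/25
==> cruncher times(ANS)
<== 2269433/25
==> cruncher plus(-27/4)
<== 9077057/100
==> gauge translate(3097, min, h)
<== 3097/60
==> cruncher start(-80)
<== -80
==> cruncher negate()
<== 80


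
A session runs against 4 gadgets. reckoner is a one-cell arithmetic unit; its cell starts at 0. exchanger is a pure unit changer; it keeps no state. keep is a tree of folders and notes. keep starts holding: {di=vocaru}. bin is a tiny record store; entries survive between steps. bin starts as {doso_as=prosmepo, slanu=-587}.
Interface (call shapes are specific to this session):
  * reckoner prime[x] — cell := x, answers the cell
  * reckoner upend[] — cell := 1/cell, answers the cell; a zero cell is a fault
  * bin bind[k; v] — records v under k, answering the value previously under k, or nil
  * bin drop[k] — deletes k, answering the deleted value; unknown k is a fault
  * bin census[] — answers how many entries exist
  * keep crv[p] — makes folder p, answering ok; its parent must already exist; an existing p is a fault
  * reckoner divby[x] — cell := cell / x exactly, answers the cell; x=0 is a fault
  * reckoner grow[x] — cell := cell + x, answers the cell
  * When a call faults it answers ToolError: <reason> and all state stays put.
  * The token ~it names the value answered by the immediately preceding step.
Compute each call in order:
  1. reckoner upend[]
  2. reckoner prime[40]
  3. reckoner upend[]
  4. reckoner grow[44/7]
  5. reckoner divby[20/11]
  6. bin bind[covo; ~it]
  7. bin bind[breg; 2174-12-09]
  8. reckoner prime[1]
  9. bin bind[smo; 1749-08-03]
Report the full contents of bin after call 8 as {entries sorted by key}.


I invoke reckoner upend(), and see ToolError: reciprocal of zero.
Calling reckoner prime(x: 40), which returns 40.
Using reckoner upend, and see 1/40.
Using reckoner grow(x: 44/7): 1767/280.
Next I call reckoner divby(x: 20/11), giving 19437/5600.
Then bin bind(k: covo, v: ~it), giving nil.
Now I run bin bind(k: breg, v: 2174-12-09), which returns nil.
I invoke reckoner prime(x: 1), which returns 1.
I invoke bin bind(k: smo, v: 1749-08-03), and observe nil.

Answer: {breg=2174-12-09, covo=19437/5600, doso_as=prosmepo, slanu=-587}


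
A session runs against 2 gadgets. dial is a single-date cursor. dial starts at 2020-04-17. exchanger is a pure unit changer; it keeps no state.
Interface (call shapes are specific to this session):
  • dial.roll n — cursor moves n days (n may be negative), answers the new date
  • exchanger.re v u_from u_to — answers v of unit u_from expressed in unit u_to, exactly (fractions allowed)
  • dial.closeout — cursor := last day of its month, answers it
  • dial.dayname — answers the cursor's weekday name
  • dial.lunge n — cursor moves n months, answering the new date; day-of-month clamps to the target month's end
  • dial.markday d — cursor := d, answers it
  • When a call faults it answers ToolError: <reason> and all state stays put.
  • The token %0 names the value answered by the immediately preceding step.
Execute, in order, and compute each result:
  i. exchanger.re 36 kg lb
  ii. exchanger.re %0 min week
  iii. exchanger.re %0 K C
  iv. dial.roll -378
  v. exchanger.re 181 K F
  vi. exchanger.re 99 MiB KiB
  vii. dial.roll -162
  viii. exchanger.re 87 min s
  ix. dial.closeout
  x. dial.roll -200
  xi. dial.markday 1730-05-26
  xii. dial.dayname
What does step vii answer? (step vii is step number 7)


CALL re[v='36'; u_from='kg'; u_to='lb']
RET  3600000000/45359237
CALL re[v='%0'; u_from='min'; u_to='week']
RET  2500000/317514659
CALL re[v='%0'; u_from='K'; u_to='C']
RET  -1734532582117/6350293180
CALL roll[n='-378']
RET  2019-04-05
CALL re[v='181'; u_from='K'; u_to='F']
RET  -13387/100
CALL re[v='99'; u_from='MiB'; u_to='KiB']
RET  101376
CALL roll[n='-162']
RET  2018-10-25
CALL re[v='87'; u_from='min'; u_to='s']
RET  5220
CALL closeout[]
RET  2018-10-31
CALL roll[n='-200']
RET  2018-04-14
CALL markday[d='1730-05-26']
RET  1730-05-26
CALL dayname[]
RET  Friday

Answer: 2018-10-25


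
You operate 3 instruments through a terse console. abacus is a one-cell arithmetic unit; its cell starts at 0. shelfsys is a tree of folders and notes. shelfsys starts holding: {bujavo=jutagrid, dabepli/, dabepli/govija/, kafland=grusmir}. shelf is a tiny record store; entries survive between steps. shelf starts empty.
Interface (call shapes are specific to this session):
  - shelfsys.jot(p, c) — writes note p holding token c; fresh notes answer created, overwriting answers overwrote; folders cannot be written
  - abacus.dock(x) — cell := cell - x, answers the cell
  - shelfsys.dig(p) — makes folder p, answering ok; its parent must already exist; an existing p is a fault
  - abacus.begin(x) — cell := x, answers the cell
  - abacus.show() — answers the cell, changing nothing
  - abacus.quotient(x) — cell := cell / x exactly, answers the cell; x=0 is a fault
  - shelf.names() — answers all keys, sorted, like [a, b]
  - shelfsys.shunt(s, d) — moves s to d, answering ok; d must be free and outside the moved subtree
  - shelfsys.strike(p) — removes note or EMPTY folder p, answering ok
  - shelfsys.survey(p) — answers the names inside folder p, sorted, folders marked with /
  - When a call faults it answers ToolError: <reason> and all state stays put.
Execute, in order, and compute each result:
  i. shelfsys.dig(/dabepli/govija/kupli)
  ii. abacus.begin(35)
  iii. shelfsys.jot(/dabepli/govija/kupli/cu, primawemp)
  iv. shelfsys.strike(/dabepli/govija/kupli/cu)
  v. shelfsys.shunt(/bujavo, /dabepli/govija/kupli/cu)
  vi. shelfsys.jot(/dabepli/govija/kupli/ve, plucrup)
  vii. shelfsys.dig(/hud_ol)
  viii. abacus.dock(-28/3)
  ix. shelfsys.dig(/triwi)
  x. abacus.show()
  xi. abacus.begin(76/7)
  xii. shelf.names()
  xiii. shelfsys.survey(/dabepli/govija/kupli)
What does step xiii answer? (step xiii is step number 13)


Answer: [cu, ve]

Derivation:
;; dig(p: /dabepli/govija/kupli) == ok
;; begin(x: 35) == 35
;; jot(p: /dabepli/govija/kupli/cu, c: primawemp) == created
;; strike(p: /dabepli/govija/kupli/cu) == ok
;; shunt(s: /bujavo, d: /dabepli/govija/kupli/cu) == ok
;; jot(p: /dabepli/govija/kupli/ve, c: plucrup) == created
;; dig(p: /hud_ol) == ok
;; dock(x: -28/3) == 133/3
;; dig(p: /triwi) == ok
;; show() == 133/3
;; begin(x: 76/7) == 76/7
;; names() == []
;; survey(p: /dabepli/govija/kupli) == [cu, ve]


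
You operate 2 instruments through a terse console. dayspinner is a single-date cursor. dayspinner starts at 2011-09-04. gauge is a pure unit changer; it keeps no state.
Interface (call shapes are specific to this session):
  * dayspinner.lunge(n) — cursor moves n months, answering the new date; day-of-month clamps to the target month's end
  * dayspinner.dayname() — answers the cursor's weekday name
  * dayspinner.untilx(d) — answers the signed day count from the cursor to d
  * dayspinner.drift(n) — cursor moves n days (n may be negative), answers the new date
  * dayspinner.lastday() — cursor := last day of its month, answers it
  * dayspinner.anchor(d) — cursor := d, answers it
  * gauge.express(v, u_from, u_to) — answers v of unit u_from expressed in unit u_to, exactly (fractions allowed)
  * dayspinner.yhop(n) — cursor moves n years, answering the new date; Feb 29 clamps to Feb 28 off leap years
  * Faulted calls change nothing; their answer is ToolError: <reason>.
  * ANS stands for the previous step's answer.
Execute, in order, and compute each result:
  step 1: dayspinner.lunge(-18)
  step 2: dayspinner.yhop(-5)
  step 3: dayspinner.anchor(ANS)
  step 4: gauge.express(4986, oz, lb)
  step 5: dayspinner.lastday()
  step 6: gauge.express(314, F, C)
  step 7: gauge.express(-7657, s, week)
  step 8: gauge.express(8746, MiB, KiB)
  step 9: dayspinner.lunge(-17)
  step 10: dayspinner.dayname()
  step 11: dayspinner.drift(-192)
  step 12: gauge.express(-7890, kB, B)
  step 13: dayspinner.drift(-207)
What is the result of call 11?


Answer: 2003-04-22

Derivation:
Calling dayspinner.lunge(n: -18), and observe 2010-03-04.
I use dayspinner.yhop(n: -5), → 2005-03-04.
I run dayspinner.anchor(d: ANS), and get 2005-03-04.
I try gauge.express(v: 4986, u_from: oz, u_to: lb), and see 2493/8.
I use dayspinner.lastday, → 2005-03-31.
Using gauge.express(v: 314, u_from: F, u_to: C), and get 470/3.
Now I run gauge.express(v: -7657, u_from: s, u_to: week): -7657/604800.
I use gauge.express(v: 8746, u_from: MiB, u_to: KiB), which returns 8955904.
I use dayspinner.lunge(n: -17), — result: 2003-10-31.
Using dayspinner.dayname: Friday.
I use dayspinner.drift(n: -192), and see 2003-04-22.
Now I run gauge.express(v: -7890, u_from: kB, u_to: B), — result: -7890000.
I invoke dayspinner.drift(n: -207), which returns 2002-09-27.


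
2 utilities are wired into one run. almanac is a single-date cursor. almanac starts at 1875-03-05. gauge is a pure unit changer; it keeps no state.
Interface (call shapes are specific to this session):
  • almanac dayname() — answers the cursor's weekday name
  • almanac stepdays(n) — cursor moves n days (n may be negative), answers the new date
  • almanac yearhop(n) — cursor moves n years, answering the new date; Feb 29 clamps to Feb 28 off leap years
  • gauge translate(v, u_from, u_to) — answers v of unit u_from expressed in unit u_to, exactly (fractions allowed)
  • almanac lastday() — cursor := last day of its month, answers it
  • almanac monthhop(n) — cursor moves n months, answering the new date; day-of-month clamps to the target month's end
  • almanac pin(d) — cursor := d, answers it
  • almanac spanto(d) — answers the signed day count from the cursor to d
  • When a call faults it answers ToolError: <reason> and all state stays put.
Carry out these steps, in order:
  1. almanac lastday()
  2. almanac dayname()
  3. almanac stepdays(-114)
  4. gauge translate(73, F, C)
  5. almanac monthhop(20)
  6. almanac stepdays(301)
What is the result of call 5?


;; 1. almanac lastday() => 1875-03-31
;; 2. almanac dayname() => Wednesday
;; 3. almanac stepdays(n→-114) => 1874-12-07
;; 4. gauge translate(v→73, u_from→F, u_to→C) => 205/9
;; 5. almanac monthhop(n→20) => 1876-08-07
;; 6. almanac stepdays(n→301) => 1877-06-04

Answer: 1876-08-07


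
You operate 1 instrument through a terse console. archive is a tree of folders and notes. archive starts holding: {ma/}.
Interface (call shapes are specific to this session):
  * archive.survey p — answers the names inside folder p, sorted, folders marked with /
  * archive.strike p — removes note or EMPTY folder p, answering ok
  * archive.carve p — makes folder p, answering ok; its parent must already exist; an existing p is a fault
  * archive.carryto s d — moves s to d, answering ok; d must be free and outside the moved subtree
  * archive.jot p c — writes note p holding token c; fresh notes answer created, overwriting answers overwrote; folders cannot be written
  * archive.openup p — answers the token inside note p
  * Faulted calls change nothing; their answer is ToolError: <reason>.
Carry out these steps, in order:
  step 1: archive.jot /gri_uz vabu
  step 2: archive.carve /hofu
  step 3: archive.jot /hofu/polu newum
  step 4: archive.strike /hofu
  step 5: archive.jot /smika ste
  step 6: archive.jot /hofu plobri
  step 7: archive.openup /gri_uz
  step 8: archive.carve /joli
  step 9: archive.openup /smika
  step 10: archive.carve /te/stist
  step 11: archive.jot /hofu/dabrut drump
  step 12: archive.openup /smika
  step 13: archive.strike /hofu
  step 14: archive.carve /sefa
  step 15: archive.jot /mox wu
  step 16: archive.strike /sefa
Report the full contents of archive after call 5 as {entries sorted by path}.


Act: archive.jot[p='/gri_uz'; c='vabu']
Obs: created
Act: archive.carve[p='/hofu']
Obs: ok
Act: archive.jot[p='/hofu/polu'; c='newum']
Obs: created
Act: archive.strike[p='/hofu']
Obs: ToolError: not empty
Act: archive.jot[p='/smika'; c='ste']
Obs: created
Act: archive.jot[p='/hofu'; c='plobri']
Obs: ToolError: is a directory
Act: archive.openup[p='/gri_uz']
Obs: vabu
Act: archive.carve[p='/joli']
Obs: ok
Act: archive.openup[p='/smika']
Obs: ste
Act: archive.carve[p='/te/stist']
Obs: ToolError: no parent
Act: archive.jot[p='/hofu/dabrut'; c='drump']
Obs: created
Act: archive.openup[p='/smika']
Obs: ste
Act: archive.strike[p='/hofu']
Obs: ToolError: not empty
Act: archive.carve[p='/sefa']
Obs: ok
Act: archive.jot[p='/mox'; c='wu']
Obs: created
Act: archive.strike[p='/sefa']
Obs: ok

Answer: {gri_uz=vabu, hofu/, hofu/polu=newum, ma/, smika=ste}


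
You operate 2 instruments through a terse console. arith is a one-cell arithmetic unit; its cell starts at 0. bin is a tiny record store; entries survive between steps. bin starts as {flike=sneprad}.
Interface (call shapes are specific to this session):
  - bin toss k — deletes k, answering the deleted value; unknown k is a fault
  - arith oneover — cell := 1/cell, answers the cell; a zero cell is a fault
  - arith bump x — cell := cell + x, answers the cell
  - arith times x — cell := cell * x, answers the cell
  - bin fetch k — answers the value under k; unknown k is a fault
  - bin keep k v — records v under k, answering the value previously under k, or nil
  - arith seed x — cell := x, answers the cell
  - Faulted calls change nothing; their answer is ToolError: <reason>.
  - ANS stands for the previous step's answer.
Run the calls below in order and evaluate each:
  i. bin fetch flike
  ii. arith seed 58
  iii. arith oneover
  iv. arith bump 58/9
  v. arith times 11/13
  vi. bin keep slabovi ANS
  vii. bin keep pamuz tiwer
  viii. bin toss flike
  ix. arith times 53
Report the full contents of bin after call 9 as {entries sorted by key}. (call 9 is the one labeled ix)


Using bin fetch using k: flike, yielding sneprad.
Using arith seed using x: 58, and see 58.
Using arith oneover(): 1/58.
I run arith bump using x: 58/9, and get 3373/522.
Calling arith times using x: 11/13, and get 37103/6786.
I use bin keep using k: slabovi, v: ANS, yielding nil.
I use bin keep using k: pamuz, v: tiwer, and get nil.
Next I call bin toss using k: flike, yielding sneprad.
I run arith times using x: 53, yielding 1966459/6786.

Answer: {pamuz=tiwer, slabovi=37103/6786}


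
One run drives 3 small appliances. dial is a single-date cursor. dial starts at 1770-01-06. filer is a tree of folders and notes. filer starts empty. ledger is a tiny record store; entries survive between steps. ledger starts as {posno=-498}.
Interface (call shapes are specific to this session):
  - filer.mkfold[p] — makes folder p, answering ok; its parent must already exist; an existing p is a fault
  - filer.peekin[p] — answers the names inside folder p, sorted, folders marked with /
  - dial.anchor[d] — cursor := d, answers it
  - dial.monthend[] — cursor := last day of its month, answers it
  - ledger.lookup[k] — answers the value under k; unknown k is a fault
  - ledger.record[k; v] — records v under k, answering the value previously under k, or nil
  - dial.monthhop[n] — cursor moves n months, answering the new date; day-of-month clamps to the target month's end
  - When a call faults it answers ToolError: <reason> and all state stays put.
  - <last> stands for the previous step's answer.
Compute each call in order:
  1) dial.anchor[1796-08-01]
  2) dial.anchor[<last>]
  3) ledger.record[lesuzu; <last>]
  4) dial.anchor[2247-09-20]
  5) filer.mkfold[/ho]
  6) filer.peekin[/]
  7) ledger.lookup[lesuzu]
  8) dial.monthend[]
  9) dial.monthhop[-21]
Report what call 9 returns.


Answer: 2245-12-30

Derivation:
% dial.anchor 1796-08-01
:: 1796-08-01
% dial.anchor <last>
:: 1796-08-01
% ledger.record lesuzu <last>
:: nil
% dial.anchor 2247-09-20
:: 2247-09-20
% filer.mkfold /ho
:: ok
% filer.peekin /
:: [ho/]
% ledger.lookup lesuzu
:: 1796-08-01
% dial.monthend
:: 2247-09-30
% dial.monthhop -21
:: 2245-12-30


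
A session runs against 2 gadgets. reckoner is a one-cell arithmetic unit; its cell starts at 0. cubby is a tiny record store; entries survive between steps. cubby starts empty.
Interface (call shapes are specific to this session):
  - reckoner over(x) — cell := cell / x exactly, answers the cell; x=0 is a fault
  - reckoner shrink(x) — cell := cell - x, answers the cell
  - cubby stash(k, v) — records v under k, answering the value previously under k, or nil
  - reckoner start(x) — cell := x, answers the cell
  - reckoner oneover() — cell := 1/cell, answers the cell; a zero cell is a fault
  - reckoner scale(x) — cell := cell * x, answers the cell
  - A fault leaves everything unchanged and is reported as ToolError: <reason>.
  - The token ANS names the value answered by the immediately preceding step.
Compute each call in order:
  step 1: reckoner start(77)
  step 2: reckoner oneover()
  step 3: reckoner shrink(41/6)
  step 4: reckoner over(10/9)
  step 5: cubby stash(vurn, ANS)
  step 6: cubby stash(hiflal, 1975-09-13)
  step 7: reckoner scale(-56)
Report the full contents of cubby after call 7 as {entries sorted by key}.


Answer: {hiflal=1975-09-13, vurn=-9453/1540}

Derivation:
>> reckoner start(77)
<< 77
>> reckoner oneover()
<< 1/77
>> reckoner shrink(41/6)
<< -3151/462
>> reckoner over(10/9)
<< -9453/1540
>> cubby stash(vurn, ANS)
<< nil
>> cubby stash(hiflal, 1975-09-13)
<< nil
>> reckoner scale(-56)
<< 18906/55
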